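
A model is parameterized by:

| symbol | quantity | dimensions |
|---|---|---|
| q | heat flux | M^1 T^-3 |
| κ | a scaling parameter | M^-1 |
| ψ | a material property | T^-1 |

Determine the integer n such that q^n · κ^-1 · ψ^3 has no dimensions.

Balance the M exponent: (1)·n from q, plus −(-1) + 3·(0) = 1 from the rest, must sum to zero.
n + 1 = 0, so n = -1.

-1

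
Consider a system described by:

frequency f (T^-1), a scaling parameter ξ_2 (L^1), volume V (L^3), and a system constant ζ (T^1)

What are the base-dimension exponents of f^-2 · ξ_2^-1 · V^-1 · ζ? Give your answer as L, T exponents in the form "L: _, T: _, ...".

Collect each base-dimension exponent across the product:
  L: −2·(0) − (1) − (3) + (0) = -4
  T: −2·(-1) − (0) − (0) + (1) = 3
So the dimensions are [L⁻⁴ T³].

L: -4, T: 3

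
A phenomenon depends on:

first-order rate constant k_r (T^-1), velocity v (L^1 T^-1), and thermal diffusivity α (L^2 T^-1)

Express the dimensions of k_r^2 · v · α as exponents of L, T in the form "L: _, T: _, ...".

L: 3, T: -4

Collect each base-dimension exponent across the product:
  L: 2·(0) + (1) + (2) = 3
  T: 2·(-1) + (-1) + (-1) = -4
So the dimensions are [L³ T⁻⁴].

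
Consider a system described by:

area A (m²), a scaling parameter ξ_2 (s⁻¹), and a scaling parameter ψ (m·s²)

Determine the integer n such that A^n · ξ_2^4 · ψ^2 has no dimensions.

-1

Balance the L exponent: (2)·n from A, plus 4·(0) + 2·(1) = 2 from the rest, must sum to zero.
2n + 2 = 0, so n = -1.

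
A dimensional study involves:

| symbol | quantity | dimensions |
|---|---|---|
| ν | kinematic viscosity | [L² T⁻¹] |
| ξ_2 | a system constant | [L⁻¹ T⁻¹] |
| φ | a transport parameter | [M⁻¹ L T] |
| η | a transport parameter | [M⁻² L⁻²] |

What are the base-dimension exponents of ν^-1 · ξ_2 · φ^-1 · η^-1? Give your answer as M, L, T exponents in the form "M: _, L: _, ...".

M: 3, L: -2, T: -1

Collect each base-dimension exponent across the product:
  M: −(0) + (0) − (-1) − (-2) = 3
  L: −(2) + (-1) − (1) − (-2) = -2
  T: −(-1) + (-1) − (1) − (0) = -1
So the dimensions are [M³ L⁻² T⁻¹].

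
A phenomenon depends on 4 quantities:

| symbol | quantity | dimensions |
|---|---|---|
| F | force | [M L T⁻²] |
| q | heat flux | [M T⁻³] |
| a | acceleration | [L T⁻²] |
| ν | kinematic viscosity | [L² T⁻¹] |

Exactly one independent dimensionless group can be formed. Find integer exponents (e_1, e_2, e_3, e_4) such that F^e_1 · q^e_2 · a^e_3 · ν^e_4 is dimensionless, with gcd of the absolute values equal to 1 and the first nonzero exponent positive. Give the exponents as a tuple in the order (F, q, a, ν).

M: e_1·(1) + e_2·(1) + e_3·(0) + e_4·(0) = 0
L: e_1·(1) + e_2·(0) + e_3·(1) + e_4·(2) = 0
T: e_1·(-2) + e_2·(-3) + e_3·(-2) + e_4·(-1) = 0
Solving this homogeneous linear system for the smallest-integer solution (first nonzero entry positive) gives (1, -1, 1, -1).

(1, -1, 1, -1)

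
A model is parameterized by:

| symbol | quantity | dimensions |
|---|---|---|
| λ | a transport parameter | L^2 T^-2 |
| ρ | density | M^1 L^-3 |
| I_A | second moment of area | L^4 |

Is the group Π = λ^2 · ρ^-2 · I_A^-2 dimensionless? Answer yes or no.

no

Sum the exponent of each base dimension across the product:
  M: 2·[λ]_M − 2·[ρ]_M − 2·[I_A]_M = 2·(0) − 2·(1) − 2·(0) = -2
  L: 2·[λ]_L − 2·[ρ]_L − 2·[I_A]_L = 2·(2) − 2·(-3) − 2·(4) = 2
  T: 2·[λ]_T − 2·[ρ]_T − 2·[I_A]_T = 2·(-2) − 2·(0) − 2·(0) = -4
Net dimensions [M⁻² L² T⁻⁴] ≠ [1] — not dimensionless.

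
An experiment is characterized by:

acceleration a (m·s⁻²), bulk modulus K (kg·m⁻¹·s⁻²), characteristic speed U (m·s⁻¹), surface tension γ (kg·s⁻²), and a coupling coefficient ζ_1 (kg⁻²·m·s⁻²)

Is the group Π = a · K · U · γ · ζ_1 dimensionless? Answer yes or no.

Sum the exponent of each base dimension across the product:
  M: [a]_M + [K]_M + [U]_M + [γ]_M + [ζ_1]_M = (0) + (1) + (0) + (1) + (-2) = 0
  L: [a]_L + [K]_L + [U]_L + [γ]_L + [ζ_1]_L = (1) + (-1) + (1) + (0) + (1) = 2
  T: [a]_T + [K]_T + [U]_T + [γ]_T + [ζ_1]_T = (-2) + (-2) + (-1) + (-2) + (-2) = -9
Net dimensions [L² T⁻⁹] ≠ [1] — not dimensionless.

no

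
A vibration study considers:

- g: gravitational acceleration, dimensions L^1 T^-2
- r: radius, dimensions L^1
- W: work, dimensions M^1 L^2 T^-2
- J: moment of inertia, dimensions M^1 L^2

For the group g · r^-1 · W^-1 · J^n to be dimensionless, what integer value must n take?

Balance the M exponent: (1)·n from J, plus (0) − (0) − (1) = -1 from the rest, must sum to zero.
n − 1 = 0, so n = 1.

1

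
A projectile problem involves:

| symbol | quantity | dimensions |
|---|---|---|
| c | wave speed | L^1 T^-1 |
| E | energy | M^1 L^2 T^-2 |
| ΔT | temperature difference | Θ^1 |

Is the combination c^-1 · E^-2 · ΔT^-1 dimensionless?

no

Sum the exponent of each base dimension across the product:
  M: −[c]_M − 2·[E]_M − [ΔT]_M = −(0) − 2·(1) − (0) = -2
  L: −[c]_L − 2·[E]_L − [ΔT]_L = −(1) − 2·(2) − (0) = -5
  T: −[c]_T − 2·[E]_T − [ΔT]_T = −(-1) − 2·(-2) − (0) = 5
  Θ: −[c]_Θ − 2·[E]_Θ − [ΔT]_Θ = −(0) − 2·(0) − (1) = -1
Net dimensions [M⁻² L⁻⁵ T⁵ Θ⁻¹] ≠ [1] — not dimensionless.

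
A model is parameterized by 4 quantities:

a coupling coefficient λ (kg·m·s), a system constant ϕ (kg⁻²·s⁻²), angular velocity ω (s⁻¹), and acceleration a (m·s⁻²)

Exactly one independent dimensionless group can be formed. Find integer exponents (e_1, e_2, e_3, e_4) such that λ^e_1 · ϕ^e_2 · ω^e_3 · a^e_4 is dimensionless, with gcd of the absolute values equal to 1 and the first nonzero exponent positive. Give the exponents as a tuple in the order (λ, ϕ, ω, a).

M: e_1·(1) + e_2·(-2) + e_3·(0) + e_4·(0) = 0
L: e_1·(1) + e_2·(0) + e_3·(0) + e_4·(1) = 0
T: e_1·(1) + e_2·(-2) + e_3·(-1) + e_4·(-2) = 0
Solving this homogeneous linear system for the smallest-integer solution (first nonzero entry positive) gives (2, 1, 4, -2).

(2, 1, 4, -2)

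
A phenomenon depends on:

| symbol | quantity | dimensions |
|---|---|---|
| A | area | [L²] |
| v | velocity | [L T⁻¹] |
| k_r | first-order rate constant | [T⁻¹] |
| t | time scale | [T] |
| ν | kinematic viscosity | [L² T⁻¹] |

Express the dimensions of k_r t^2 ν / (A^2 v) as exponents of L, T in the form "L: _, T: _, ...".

Collect each base-dimension exponent across the product:
  L: −2·(2) − (1) + (0) + 2·(0) + (2) = -3
  T: −2·(0) − (-1) + (-1) + 2·(1) + (-1) = 1
So the dimensions are [L⁻³ T].

L: -3, T: 1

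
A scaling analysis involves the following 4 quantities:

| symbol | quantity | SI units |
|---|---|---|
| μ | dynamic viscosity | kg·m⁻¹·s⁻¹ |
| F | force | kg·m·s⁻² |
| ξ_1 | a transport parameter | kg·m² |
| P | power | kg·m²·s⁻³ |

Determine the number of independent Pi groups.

1

There are 4 variables and 3 base dimensions (M, L, T).
The dimension matrix has rank 3.
Independent dimensionless groups: 4 − 3 = 1.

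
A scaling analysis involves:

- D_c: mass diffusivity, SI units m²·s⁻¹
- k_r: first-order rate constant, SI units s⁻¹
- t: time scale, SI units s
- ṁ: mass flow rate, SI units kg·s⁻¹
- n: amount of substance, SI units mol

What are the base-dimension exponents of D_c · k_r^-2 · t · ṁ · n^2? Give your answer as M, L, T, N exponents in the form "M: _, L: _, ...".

M: 1, L: 2, T: 1, N: 2

Collect each base-dimension exponent across the product:
  M: (0) − 2·(0) + (0) + (1) + 2·(0) = 1
  L: (2) − 2·(0) + (0) + (0) + 2·(0) = 2
  T: (-1) − 2·(-1) + (1) + (-1) + 2·(0) = 1
  N: (0) − 2·(0) + (0) + (0) + 2·(1) = 2
So the dimensions are [M L² T N²].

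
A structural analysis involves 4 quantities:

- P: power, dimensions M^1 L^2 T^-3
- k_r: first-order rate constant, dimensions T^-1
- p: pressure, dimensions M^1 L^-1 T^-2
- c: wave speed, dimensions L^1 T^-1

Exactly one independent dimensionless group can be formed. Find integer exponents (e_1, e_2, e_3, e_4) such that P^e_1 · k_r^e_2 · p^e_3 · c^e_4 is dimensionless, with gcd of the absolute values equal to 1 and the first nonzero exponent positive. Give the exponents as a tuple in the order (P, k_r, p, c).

M: e_1·(1) + e_2·(0) + e_3·(1) + e_4·(0) = 0
L: e_1·(2) + e_2·(0) + e_3·(-1) + e_4·(1) = 0
T: e_1·(-3) + e_2·(-1) + e_3·(-2) + e_4·(-1) = 0
Solving this homogeneous linear system for the smallest-integer solution (first nonzero entry positive) gives (1, 2, -1, -3).

(1, 2, -1, -3)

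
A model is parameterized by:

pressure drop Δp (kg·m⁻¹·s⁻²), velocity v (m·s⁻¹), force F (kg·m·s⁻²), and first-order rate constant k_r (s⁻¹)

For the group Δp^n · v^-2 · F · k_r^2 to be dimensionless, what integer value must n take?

Balance the M exponent: (1)·n from Δp, plus −2·(0) + (1) + 2·(0) = 1 from the rest, must sum to zero.
n + 1 = 0, so n = -1.

-1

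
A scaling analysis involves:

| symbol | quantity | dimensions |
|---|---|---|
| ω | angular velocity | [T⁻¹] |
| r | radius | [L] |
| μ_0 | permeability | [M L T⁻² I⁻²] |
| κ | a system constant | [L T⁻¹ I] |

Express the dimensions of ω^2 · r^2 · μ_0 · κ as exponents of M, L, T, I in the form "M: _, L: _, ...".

M: 1, L: 4, T: -5, I: -1

Collect each base-dimension exponent across the product:
  M: 2·(0) + 2·(0) + (1) + (0) = 1
  L: 2·(0) + 2·(1) + (1) + (1) = 4
  T: 2·(-1) + 2·(0) + (-2) + (-1) = -5
  I: 2·(0) + 2·(0) + (-2) + (1) = -1
So the dimensions are [M L⁴ T⁻⁵ I⁻¹].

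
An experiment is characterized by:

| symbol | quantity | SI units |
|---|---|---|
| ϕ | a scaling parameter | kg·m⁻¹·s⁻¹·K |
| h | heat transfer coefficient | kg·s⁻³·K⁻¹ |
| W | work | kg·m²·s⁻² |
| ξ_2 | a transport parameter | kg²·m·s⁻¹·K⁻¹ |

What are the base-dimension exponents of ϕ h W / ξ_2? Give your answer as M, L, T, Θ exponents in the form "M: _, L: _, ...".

Collect each base-dimension exponent across the product:
  M: (1) + (1) + (1) − (2) = 1
  L: (-1) + (0) + (2) − (1) = 0
  T: (-1) + (-3) + (-2) − (-1) = -5
  Θ: (1) + (-1) + (0) − (-1) = 1
So the dimensions are [M T⁻⁵ Θ].

M: 1, L: 0, T: -5, Θ: 1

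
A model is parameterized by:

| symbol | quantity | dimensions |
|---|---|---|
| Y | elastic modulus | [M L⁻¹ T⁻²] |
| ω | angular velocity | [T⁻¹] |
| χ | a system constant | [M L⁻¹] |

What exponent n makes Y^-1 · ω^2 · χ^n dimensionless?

Balance the M exponent: (1)·n from χ, plus −(1) + 2·(0) = -1 from the rest, must sum to zero.
n − 1 = 0, so n = 1.

1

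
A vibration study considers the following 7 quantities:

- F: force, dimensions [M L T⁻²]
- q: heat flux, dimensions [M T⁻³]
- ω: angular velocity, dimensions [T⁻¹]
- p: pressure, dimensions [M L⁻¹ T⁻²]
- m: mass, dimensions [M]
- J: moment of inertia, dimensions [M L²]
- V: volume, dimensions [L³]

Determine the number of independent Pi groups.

There are 7 variables and 3 base dimensions (M, L, T).
The dimension matrix has rank 3.
Independent dimensionless groups: 7 − 3 = 4.

4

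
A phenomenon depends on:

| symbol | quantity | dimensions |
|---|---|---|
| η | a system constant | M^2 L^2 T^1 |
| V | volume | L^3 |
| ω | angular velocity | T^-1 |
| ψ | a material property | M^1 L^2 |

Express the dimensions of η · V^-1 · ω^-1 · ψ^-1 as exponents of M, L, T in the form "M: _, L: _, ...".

M: 1, L: -3, T: 2

Collect each base-dimension exponent across the product:
  M: (2) − (0) − (0) − (1) = 1
  L: (2) − (3) − (0) − (2) = -3
  T: (1) − (0) − (-1) − (0) = 2
So the dimensions are [M L⁻³ T²].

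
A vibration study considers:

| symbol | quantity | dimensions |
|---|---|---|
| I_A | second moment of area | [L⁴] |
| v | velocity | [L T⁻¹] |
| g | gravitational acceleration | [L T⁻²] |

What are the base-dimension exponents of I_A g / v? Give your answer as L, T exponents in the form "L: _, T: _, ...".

L: 4, T: -1

Collect each base-dimension exponent across the product:
  L: (4) − (1) + (1) = 4
  T: (0) − (-1) + (-2) = -1
So the dimensions are [L⁴ T⁻¹].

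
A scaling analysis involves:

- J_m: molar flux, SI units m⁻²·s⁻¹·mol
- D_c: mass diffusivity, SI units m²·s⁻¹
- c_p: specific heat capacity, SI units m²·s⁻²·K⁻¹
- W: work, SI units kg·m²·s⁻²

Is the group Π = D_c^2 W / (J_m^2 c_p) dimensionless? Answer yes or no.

Sum the exponent of each base dimension across the product:
  M: −2·[J_m]_M + 2·[D_c]_M − [c_p]_M + [W]_M = −2·(0) + 2·(0) − (0) + (1) = 1
  L: −2·[J_m]_L + 2·[D_c]_L − [c_p]_L + [W]_L = −2·(-2) + 2·(2) − (2) + (2) = 8
  T: −2·[J_m]_T + 2·[D_c]_T − [c_p]_T + [W]_T = −2·(-1) + 2·(-1) − (-2) + (-2) = 0
  Θ: −2·[J_m]_Θ + 2·[D_c]_Θ − [c_p]_Θ + [W]_Θ = −2·(0) + 2·(0) − (-1) + (0) = 1
  N: −2·[J_m]_N + 2·[D_c]_N − [c_p]_N + [W]_N = −2·(1) + 2·(0) − (0) + (0) = -2
Net dimensions [M L⁸ Θ N⁻²] ≠ [1] — not dimensionless.

no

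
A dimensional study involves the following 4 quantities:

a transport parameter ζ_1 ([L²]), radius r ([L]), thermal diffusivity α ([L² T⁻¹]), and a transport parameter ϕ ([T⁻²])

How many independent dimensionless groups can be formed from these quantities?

There are 4 variables and 2 base dimensions (L, T).
The dimension matrix has rank 2.
Independent dimensionless groups: 4 − 2 = 2.

2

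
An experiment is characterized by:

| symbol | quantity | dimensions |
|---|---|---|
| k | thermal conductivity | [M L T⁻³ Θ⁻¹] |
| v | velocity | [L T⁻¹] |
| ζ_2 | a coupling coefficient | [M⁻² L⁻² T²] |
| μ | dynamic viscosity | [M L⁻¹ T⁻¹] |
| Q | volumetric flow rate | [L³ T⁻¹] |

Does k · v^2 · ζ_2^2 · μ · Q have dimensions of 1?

Sum the exponent of each base dimension across the product:
  M: [k]_M + 2·[v]_M + 2·[ζ_2]_M + [μ]_M + [Q]_M = (1) + 2·(0) + 2·(-2) + (1) + (0) = -2
  L: [k]_L + 2·[v]_L + 2·[ζ_2]_L + [μ]_L + [Q]_L = (1) + 2·(1) + 2·(-2) + (-1) + (3) = 1
  T: [k]_T + 2·[v]_T + 2·[ζ_2]_T + [μ]_T + [Q]_T = (-3) + 2·(-1) + 2·(2) + (-1) + (-1) = -3
  Θ: [k]_Θ + 2·[v]_Θ + 2·[ζ_2]_Θ + [μ]_Θ + [Q]_Θ = (-1) + 2·(0) + 2·(0) + (0) + (0) = -1
Net dimensions [M⁻² L T⁻³ Θ⁻¹] ≠ [1] — not dimensionless.

no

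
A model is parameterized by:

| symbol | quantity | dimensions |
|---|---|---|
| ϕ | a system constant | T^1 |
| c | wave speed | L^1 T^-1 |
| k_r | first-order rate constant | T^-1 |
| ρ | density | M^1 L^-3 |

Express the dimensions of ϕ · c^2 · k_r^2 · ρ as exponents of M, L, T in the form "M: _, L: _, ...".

M: 1, L: -1, T: -3

Collect each base-dimension exponent across the product:
  M: (0) + 2·(0) + 2·(0) + (1) = 1
  L: (0) + 2·(1) + 2·(0) + (-3) = -1
  T: (1) + 2·(-1) + 2·(-1) + (0) = -3
So the dimensions are [M L⁻¹ T⁻³].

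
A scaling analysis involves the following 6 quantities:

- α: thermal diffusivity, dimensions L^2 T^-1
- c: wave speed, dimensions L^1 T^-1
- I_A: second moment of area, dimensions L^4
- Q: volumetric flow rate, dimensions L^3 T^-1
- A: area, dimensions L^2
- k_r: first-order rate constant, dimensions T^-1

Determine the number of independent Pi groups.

4

There are 6 variables and 2 base dimensions (L, T).
The dimension matrix has rank 2.
Independent dimensionless groups: 6 − 2 = 4.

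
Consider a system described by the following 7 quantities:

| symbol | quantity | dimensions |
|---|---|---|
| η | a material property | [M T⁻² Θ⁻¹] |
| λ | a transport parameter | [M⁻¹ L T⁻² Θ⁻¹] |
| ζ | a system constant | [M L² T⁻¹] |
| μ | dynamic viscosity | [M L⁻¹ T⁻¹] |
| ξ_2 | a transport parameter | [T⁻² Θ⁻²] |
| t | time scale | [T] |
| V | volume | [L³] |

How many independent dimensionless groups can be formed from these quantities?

There are 7 variables and 4 base dimensions (M, L, T, Θ).
The dimension matrix has rank 4.
Independent dimensionless groups: 7 − 4 = 3.

3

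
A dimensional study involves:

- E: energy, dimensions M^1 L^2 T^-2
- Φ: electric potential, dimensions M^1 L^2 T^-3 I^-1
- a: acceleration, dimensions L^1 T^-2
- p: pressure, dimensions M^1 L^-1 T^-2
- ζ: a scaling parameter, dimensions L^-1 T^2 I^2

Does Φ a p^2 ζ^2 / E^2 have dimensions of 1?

Sum the exponent of each base dimension across the product:
  M: −2·[E]_M + [Φ]_M + [a]_M + 2·[p]_M + 2·[ζ]_M = −2·(1) + (1) + (0) + 2·(1) + 2·(0) = 1
  L: −2·[E]_L + [Φ]_L + [a]_L + 2·[p]_L + 2·[ζ]_L = −2·(2) + (2) + (1) + 2·(-1) + 2·(-1) = -5
  T: −2·[E]_T + [Φ]_T + [a]_T + 2·[p]_T + 2·[ζ]_T = −2·(-2) + (-3) + (-2) + 2·(-2) + 2·(2) = -1
  I: −2·[E]_I + [Φ]_I + [a]_I + 2·[p]_I + 2·[ζ]_I = −2·(0) + (-1) + (0) + 2·(0) + 2·(2) = 3
Net dimensions [M L⁻⁵ T⁻¹ I³] ≠ [1] — not dimensionless.

no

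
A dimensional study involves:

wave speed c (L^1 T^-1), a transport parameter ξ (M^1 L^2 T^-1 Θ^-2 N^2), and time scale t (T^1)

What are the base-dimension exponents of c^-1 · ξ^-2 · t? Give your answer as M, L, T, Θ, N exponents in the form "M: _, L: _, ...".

M: -2, L: -5, T: 4, Θ: 4, N: -4

Collect each base-dimension exponent across the product:
  M: −(0) − 2·(1) + (0) = -2
  L: −(1) − 2·(2) + (0) = -5
  T: −(-1) − 2·(-1) + (1) = 4
  Θ: −(0) − 2·(-2) + (0) = 4
  N: −(0) − 2·(2) + (0) = -4
So the dimensions are [M⁻² L⁻⁵ T⁴ Θ⁴ N⁻⁴].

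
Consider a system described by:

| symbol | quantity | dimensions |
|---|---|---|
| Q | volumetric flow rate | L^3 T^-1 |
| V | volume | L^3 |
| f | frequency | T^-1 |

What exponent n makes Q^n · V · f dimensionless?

Balance the L exponent: (3)·n from Q, plus (3) + (0) = 3 from the rest, must sum to zero.
3n + 3 = 0, so n = -1.

-1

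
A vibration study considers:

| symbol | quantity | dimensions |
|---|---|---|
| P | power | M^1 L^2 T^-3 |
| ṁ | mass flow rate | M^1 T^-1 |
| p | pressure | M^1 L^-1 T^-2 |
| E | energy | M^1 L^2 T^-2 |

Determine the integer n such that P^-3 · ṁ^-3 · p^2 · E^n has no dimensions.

Balance the M exponent: (1)·n from E, plus −3·(1) − 3·(1) + 2·(1) = -4 from the rest, must sum to zero.
n − 4 = 0, so n = 4.

4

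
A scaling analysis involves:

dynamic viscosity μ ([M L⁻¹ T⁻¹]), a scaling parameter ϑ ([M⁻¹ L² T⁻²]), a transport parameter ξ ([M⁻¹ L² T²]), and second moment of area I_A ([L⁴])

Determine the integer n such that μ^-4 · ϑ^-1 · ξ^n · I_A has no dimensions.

-3

Balance the M exponent: (-1)·n from ξ, plus −4·(1) − (-1) + (0) = -3 from the rest, must sum to zero.
−n − 3 = 0, so n = -3.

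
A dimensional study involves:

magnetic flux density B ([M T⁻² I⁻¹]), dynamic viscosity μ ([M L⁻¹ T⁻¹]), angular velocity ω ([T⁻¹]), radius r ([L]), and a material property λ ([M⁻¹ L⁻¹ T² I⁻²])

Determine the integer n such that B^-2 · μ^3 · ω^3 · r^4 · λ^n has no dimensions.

1

Balance the M exponent: (-1)·n from λ, plus −2·(1) + 3·(1) + 3·(0) + 4·(0) = 1 from the rest, must sum to zero.
−n + 1 = 0, so n = 1.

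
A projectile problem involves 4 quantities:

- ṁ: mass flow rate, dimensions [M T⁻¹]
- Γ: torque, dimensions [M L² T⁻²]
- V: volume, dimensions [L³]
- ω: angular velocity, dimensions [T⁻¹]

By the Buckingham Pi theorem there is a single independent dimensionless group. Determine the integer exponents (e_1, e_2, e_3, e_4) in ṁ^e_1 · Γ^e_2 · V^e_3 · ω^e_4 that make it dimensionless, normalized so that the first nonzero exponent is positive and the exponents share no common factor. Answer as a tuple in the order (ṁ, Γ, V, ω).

M: e_1·(1) + e_2·(1) + e_3·(0) + e_4·(0) = 0
L: e_1·(0) + e_2·(2) + e_3·(3) + e_4·(0) = 0
T: e_1·(-1) + e_2·(-2) + e_3·(0) + e_4·(-1) = 0
Solving this homogeneous linear system for the smallest-integer solution (first nonzero entry positive) gives (3, -3, 2, 3).

(3, -3, 2, 3)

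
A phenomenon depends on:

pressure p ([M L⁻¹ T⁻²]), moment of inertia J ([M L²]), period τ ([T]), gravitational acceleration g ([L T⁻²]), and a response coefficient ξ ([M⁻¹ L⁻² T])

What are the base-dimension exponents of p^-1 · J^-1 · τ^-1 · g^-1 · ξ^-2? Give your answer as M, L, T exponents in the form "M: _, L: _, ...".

Collect each base-dimension exponent across the product:
  M: −(1) − (1) − (0) − (0) − 2·(-1) = 0
  L: −(-1) − (2) − (0) − (1) − 2·(-2) = 2
  T: −(-2) − (0) − (1) − (-2) − 2·(1) = 1
So the dimensions are [L² T].

M: 0, L: 2, T: 1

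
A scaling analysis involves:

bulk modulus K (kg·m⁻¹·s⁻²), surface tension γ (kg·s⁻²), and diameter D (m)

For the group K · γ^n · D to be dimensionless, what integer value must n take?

Balance the M exponent: (1)·n from γ, plus (1) + (0) = 1 from the rest, must sum to zero.
n + 1 = 0, so n = -1.

-1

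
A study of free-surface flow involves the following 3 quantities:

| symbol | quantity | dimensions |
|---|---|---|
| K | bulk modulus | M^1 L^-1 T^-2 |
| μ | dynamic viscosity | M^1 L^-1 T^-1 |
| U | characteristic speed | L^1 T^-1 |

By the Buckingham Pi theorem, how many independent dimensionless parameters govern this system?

0

There are 3 variables and 3 base dimensions (M, L, T).
The dimension matrix has rank 3.
Independent dimensionless groups: 3 − 3 = 0.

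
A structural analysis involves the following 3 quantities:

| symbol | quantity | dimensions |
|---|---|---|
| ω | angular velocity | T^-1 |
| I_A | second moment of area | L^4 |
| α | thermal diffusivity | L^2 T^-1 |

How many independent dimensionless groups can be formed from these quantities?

There are 3 variables and 2 base dimensions (L, T).
The dimension matrix has rank 2.
Independent dimensionless groups: 3 − 2 = 1.

1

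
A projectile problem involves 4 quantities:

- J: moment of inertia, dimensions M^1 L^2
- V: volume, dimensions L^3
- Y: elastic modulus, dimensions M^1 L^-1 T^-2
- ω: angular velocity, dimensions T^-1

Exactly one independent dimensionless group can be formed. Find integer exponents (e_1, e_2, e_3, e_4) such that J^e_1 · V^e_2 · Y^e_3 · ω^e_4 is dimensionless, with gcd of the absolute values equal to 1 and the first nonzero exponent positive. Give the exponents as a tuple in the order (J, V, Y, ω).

(1, -1, -1, 2)

M: e_1·(1) + e_2·(0) + e_3·(1) + e_4·(0) = 0
L: e_1·(2) + e_2·(3) + e_3·(-1) + e_4·(0) = 0
T: e_1·(0) + e_2·(0) + e_3·(-2) + e_4·(-1) = 0
Solving this homogeneous linear system for the smallest-integer solution (first nonzero entry positive) gives (1, -1, -1, 2).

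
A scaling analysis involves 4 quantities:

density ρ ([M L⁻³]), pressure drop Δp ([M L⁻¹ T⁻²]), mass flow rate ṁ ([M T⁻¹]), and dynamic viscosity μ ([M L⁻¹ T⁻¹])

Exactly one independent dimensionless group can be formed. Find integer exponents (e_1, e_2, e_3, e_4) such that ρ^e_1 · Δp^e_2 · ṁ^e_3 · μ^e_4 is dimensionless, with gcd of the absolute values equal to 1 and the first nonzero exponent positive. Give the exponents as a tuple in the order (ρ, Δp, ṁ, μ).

M: e_1·(1) + e_2·(1) + e_3·(1) + e_4·(1) = 0
L: e_1·(-3) + e_2·(-1) + e_3·(0) + e_4·(-1) = 0
T: e_1·(0) + e_2·(-2) + e_3·(-1) + e_4·(-1) = 0
Solving this homogeneous linear system for the smallest-integer solution (first nonzero entry positive) gives (1, 1, 2, -4).

(1, 1, 2, -4)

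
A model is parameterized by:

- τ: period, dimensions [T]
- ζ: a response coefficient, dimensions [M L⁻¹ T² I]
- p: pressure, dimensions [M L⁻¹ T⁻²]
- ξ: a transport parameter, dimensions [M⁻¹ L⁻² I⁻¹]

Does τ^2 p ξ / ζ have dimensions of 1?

Sum the exponent of each base dimension across the product:
  M: 2·[τ]_M − [ζ]_M + [p]_M + [ξ]_M = 2·(0) − (1) + (1) + (-1) = -1
  L: 2·[τ]_L − [ζ]_L + [p]_L + [ξ]_L = 2·(0) − (-1) + (-1) + (-2) = -2
  T: 2·[τ]_T − [ζ]_T + [p]_T + [ξ]_T = 2·(1) − (2) + (-2) + (0) = -2
  I: 2·[τ]_I − [ζ]_I + [p]_I + [ξ]_I = 2·(0) − (1) + (0) + (-1) = -2
Net dimensions [M⁻¹ L⁻² T⁻² I⁻²] ≠ [1] — not dimensionless.

no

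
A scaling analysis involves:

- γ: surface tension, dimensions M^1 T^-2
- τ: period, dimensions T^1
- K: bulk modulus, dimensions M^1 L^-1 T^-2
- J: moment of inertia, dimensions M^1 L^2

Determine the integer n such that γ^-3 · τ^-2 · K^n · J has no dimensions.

Balance the M exponent: (1)·n from K, plus −3·(1) − 2·(0) + (1) = -2 from the rest, must sum to zero.
n − 2 = 0, so n = 2.

2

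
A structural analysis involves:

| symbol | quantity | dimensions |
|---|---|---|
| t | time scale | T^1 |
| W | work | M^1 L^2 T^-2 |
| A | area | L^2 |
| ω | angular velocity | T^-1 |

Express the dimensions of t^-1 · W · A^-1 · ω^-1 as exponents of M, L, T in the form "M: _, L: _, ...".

M: 1, L: 0, T: -2

Collect each base-dimension exponent across the product:
  M: −(0) + (1) − (0) − (0) = 1
  L: −(0) + (2) − (2) − (0) = 0
  T: −(1) + (-2) − (0) − (-1) = -2
So the dimensions are [M T⁻²].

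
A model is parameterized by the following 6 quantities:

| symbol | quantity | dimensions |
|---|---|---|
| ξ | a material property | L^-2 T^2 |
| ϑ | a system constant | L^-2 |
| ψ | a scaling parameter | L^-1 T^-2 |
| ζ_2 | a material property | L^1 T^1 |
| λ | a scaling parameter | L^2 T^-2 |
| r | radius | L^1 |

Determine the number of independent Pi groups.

There are 6 variables and 2 base dimensions (L, T).
The dimension matrix has rank 2.
Independent dimensionless groups: 6 − 2 = 4.

4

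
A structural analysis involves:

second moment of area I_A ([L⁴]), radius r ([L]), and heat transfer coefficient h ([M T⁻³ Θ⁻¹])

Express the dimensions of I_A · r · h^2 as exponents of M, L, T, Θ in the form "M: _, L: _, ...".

M: 2, L: 5, T: -6, Θ: -2

Collect each base-dimension exponent across the product:
  M: (0) + (0) + 2·(1) = 2
  L: (4) + (1) + 2·(0) = 5
  T: (0) + (0) + 2·(-3) = -6
  Θ: (0) + (0) + 2·(-1) = -2
So the dimensions are [M² L⁵ T⁻⁶ Θ⁻²].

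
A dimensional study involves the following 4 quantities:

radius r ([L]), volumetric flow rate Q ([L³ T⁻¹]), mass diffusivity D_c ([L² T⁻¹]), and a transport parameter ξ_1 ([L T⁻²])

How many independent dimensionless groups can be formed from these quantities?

2

There are 4 variables and 2 base dimensions (L, T).
The dimension matrix has rank 2.
Independent dimensionless groups: 4 − 2 = 2.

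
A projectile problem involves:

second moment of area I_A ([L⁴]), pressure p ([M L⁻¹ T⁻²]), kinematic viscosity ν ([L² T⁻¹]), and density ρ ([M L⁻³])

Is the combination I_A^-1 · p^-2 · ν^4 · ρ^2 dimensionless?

Sum the exponent of each base dimension across the product:
  M: −[I_A]_M − 2·[p]_M + 4·[ν]_M + 2·[ρ]_M = −(0) − 2·(1) + 4·(0) + 2·(1) = 0
  L: −[I_A]_L − 2·[p]_L + 4·[ν]_L + 2·[ρ]_L = −(4) − 2·(-1) + 4·(2) + 2·(-3) = 0
  T: −[I_A]_T − 2·[p]_T + 4·[ν]_T + 2·[ρ]_T = −(0) − 2·(-2) + 4·(-1) + 2·(0) = 0
All base exponents vanish — dimensionless.

yes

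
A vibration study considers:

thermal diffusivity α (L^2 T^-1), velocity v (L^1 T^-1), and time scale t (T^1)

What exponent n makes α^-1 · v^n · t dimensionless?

Balance the L exponent: (1)·n from v, plus −(2) + (0) = -2 from the rest, must sum to zero.
n − 2 = 0, so n = 2.

2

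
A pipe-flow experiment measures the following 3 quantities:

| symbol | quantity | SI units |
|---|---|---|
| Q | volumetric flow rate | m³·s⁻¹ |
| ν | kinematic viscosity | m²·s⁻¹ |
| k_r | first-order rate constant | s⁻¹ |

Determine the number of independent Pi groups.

1

There are 3 variables and 2 base dimensions (L, T).
The dimension matrix has rank 2.
Independent dimensionless groups: 3 − 2 = 1.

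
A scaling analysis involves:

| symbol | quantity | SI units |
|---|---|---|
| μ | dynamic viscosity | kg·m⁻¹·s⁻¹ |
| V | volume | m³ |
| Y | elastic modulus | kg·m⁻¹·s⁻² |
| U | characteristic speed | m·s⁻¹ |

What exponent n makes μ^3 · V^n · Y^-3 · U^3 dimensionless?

-1

Balance the L exponent: (3)·n from V, plus 3·(-1) − 3·(-1) + 3·(1) = 3 from the rest, must sum to zero.
3n + 3 = 0, so n = -1.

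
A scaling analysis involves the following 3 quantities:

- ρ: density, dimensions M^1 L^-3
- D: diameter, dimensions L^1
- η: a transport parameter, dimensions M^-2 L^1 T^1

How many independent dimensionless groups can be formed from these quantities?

There are 3 variables and 3 base dimensions (M, L, T).
The dimension matrix has rank 3.
Independent dimensionless groups: 3 − 3 = 0.

0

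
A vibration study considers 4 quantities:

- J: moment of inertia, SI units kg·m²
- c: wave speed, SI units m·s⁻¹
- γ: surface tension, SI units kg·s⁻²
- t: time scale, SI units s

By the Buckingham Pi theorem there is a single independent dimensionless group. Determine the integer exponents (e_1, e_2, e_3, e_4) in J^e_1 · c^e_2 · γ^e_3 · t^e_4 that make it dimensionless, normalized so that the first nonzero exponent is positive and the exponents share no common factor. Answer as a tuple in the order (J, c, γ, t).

(1, -2, -1, -4)

M: e_1·(1) + e_2·(0) + e_3·(1) + e_4·(0) = 0
L: e_1·(2) + e_2·(1) + e_3·(0) + e_4·(0) = 0
T: e_1·(0) + e_2·(-1) + e_3·(-2) + e_4·(1) = 0
Solving this homogeneous linear system for the smallest-integer solution (first nonzero entry positive) gives (1, -2, -1, -4).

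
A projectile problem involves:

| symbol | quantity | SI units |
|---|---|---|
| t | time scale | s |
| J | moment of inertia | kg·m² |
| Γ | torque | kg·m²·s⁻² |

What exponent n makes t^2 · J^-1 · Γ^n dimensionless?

1

Balance the M exponent: (1)·n from Γ, plus 2·(0) − (1) = -1 from the rest, must sum to zero.
n − 1 = 0, so n = 1.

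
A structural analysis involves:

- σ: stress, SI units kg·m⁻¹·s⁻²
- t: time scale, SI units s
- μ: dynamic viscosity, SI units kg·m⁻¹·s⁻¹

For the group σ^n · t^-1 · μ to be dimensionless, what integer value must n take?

Balance the M exponent: (1)·n from σ, plus −(0) + (1) = 1 from the rest, must sum to zero.
n + 1 = 0, so n = -1.

-1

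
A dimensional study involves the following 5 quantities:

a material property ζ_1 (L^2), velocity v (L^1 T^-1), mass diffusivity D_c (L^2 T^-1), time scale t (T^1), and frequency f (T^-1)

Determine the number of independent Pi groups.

There are 5 variables and 2 base dimensions (L, T).
The dimension matrix has rank 2.
Independent dimensionless groups: 5 − 2 = 3.

3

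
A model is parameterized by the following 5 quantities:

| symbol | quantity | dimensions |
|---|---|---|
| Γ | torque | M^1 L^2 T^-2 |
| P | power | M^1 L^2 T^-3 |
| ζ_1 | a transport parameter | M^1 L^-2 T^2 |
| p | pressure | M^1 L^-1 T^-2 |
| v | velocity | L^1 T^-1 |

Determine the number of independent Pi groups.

2

There are 5 variables and 3 base dimensions (M, L, T).
The dimension matrix has rank 3.
Independent dimensionless groups: 5 − 3 = 2.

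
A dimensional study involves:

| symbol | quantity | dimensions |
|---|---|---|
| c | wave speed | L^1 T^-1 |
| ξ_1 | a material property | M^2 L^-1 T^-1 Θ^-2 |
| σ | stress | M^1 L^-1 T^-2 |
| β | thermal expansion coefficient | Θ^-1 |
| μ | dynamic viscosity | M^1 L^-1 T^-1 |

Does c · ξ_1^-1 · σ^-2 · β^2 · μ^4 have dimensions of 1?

Sum the exponent of each base dimension across the product:
  M: [c]_M − [ξ_1]_M − 2·[σ]_M + 2·[β]_M + 4·[μ]_M = (0) − (2) − 2·(1) + 2·(0) + 4·(1) = 0
  L: [c]_L − [ξ_1]_L − 2·[σ]_L + 2·[β]_L + 4·[μ]_L = (1) − (-1) − 2·(-1) + 2·(0) + 4·(-1) = 0
  T: [c]_T − [ξ_1]_T − 2·[σ]_T + 2·[β]_T + 4·[μ]_T = (-1) − (-1) − 2·(-2) + 2·(0) + 4·(-1) = 0
  Θ: [c]_Θ − [ξ_1]_Θ − 2·[σ]_Θ + 2·[β]_Θ + 4·[μ]_Θ = (0) − (-2) − 2·(0) + 2·(-1) + 4·(0) = 0
All base exponents vanish — dimensionless.

yes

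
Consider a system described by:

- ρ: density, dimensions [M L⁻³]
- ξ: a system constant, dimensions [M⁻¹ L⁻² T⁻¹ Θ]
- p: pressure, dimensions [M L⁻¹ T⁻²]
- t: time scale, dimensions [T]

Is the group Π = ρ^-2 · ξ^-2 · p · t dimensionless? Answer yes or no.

Sum the exponent of each base dimension across the product:
  M: −2·[ρ]_M − 2·[ξ]_M + [p]_M + [t]_M = −2·(1) − 2·(-1) + (1) + (0) = 1
  L: −2·[ρ]_L − 2·[ξ]_L + [p]_L + [t]_L = −2·(-3) − 2·(-2) + (-1) + (0) = 9
  T: −2·[ρ]_T − 2·[ξ]_T + [p]_T + [t]_T = −2·(0) − 2·(-1) + (-2) + (1) = 1
  Θ: −2·[ρ]_Θ − 2·[ξ]_Θ + [p]_Θ + [t]_Θ = −2·(0) − 2·(1) + (0) + (0) = -2
Net dimensions [M L⁹ T Θ⁻²] ≠ [1] — not dimensionless.

no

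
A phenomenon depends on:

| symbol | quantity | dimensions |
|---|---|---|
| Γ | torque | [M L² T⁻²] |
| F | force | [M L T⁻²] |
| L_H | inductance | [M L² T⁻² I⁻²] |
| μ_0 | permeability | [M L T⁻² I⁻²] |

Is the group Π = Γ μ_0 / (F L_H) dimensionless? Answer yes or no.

yes

Sum the exponent of each base dimension across the product:
  M: [Γ]_M − [F]_M − [L_H]_M + [μ_0]_M = (1) − (1) − (1) + (1) = 0
  L: [Γ]_L − [F]_L − [L_H]_L + [μ_0]_L = (2) − (1) − (2) + (1) = 0
  T: [Γ]_T − [F]_T − [L_H]_T + [μ_0]_T = (-2) − (-2) − (-2) + (-2) = 0
  I: [Γ]_I − [F]_I − [L_H]_I + [μ_0]_I = (0) − (0) − (-2) + (-2) = 0
All base exponents vanish — dimensionless.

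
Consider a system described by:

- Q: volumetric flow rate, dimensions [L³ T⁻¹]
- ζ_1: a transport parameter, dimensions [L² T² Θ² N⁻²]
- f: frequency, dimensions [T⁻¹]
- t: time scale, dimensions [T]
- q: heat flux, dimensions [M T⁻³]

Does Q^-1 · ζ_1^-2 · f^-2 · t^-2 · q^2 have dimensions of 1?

no

Sum the exponent of each base dimension across the product:
  M: −[Q]_M − 2·[ζ_1]_M − 2·[f]_M − 2·[t]_M + 2·[q]_M = −(0) − 2·(0) − 2·(0) − 2·(0) + 2·(1) = 2
  L: −[Q]_L − 2·[ζ_1]_L − 2·[f]_L − 2·[t]_L + 2·[q]_L = −(3) − 2·(2) − 2·(0) − 2·(0) + 2·(0) = -7
  T: −[Q]_T − 2·[ζ_1]_T − 2·[f]_T − 2·[t]_T + 2·[q]_T = −(-1) − 2·(2) − 2·(-1) − 2·(1) + 2·(-3) = -9
  Θ: −[Q]_Θ − 2·[ζ_1]_Θ − 2·[f]_Θ − 2·[t]_Θ + 2·[q]_Θ = −(0) − 2·(2) − 2·(0) − 2·(0) + 2·(0) = -4
  N: −[Q]_N − 2·[ζ_1]_N − 2·[f]_N − 2·[t]_N + 2·[q]_N = −(0) − 2·(-2) − 2·(0) − 2·(0) + 2·(0) = 4
Net dimensions [M² L⁻⁷ T⁻⁹ Θ⁻⁴ N⁴] ≠ [1] — not dimensionless.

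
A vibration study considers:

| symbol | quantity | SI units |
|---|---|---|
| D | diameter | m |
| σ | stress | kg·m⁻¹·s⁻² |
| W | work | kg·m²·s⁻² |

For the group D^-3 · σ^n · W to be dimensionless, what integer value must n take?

-1

Balance the M exponent: (1)·n from σ, plus −3·(0) + (1) = 1 from the rest, must sum to zero.
n + 1 = 0, so n = -1.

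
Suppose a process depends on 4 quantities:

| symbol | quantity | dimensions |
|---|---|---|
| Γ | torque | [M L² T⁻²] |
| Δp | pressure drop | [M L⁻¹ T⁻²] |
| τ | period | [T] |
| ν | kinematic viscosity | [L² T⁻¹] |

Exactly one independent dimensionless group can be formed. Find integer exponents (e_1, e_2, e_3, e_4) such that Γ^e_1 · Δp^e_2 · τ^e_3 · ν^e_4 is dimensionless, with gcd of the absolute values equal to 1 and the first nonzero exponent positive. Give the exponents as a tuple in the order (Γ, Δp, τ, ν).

M: e_1·(1) + e_2·(1) + e_3·(0) + e_4·(0) = 0
L: e_1·(2) + e_2·(-1) + e_3·(0) + e_4·(2) = 0
T: e_1·(-2) + e_2·(-2) + e_3·(1) + e_4·(-1) = 0
Solving this homogeneous linear system for the smallest-integer solution (first nonzero entry positive) gives (2, -2, -3, -3).

(2, -2, -3, -3)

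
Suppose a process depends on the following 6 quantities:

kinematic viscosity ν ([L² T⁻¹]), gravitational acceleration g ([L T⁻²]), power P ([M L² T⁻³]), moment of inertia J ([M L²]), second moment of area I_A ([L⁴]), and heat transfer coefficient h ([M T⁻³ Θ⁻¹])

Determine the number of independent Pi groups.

There are 6 variables and 4 base dimensions (M, L, T, Θ).
The dimension matrix has rank 4.
Independent dimensionless groups: 6 − 4 = 2.

2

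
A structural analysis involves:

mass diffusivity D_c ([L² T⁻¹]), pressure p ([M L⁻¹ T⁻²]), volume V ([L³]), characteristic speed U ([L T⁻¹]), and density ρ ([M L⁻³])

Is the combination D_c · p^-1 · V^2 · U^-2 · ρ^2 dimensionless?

Sum the exponent of each base dimension across the product:
  M: [D_c]_M − [p]_M + 2·[V]_M − 2·[U]_M + 2·[ρ]_M = (0) − (1) + 2·(0) − 2·(0) + 2·(1) = 1
  L: [D_c]_L − [p]_L + 2·[V]_L − 2·[U]_L + 2·[ρ]_L = (2) − (-1) + 2·(3) − 2·(1) + 2·(-3) = 1
  T: [D_c]_T − [p]_T + 2·[V]_T − 2·[U]_T + 2·[ρ]_T = (-1) − (-2) + 2·(0) − 2·(-1) + 2·(0) = 3
Net dimensions [M L T³] ≠ [1] — not dimensionless.

no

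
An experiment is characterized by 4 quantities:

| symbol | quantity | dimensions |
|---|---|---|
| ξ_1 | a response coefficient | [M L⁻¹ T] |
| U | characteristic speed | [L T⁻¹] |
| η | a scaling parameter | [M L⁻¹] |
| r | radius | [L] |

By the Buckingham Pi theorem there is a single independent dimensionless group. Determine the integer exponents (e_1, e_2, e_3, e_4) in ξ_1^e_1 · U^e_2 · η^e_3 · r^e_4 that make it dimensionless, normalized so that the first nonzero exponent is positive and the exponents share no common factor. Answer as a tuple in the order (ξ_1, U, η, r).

(1, 1, -1, -1)

M: e_1·(1) + e_2·(0) + e_3·(1) + e_4·(0) = 0
L: e_1·(-1) + e_2·(1) + e_3·(-1) + e_4·(1) = 0
T: e_1·(1) + e_2·(-1) + e_3·(0) + e_4·(0) = 0
Solving this homogeneous linear system for the smallest-integer solution (first nonzero entry positive) gives (1, 1, -1, -1).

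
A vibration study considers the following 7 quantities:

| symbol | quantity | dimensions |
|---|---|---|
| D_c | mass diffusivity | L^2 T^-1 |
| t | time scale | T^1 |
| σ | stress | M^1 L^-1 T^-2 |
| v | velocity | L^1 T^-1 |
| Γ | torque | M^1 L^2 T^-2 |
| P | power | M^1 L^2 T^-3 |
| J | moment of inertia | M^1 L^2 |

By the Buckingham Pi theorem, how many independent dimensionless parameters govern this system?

There are 7 variables and 3 base dimensions (M, L, T).
The dimension matrix has rank 3.
Independent dimensionless groups: 7 − 3 = 4.

4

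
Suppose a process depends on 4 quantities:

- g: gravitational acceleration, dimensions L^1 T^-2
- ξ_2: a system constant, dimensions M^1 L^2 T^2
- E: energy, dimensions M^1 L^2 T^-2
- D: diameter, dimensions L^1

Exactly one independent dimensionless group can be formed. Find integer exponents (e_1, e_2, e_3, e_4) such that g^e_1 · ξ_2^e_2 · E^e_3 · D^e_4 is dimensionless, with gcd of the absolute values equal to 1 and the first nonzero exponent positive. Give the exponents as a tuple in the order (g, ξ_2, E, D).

(2, 1, -1, -2)

M: e_1·(0) + e_2·(1) + e_3·(1) + e_4·(0) = 0
L: e_1·(1) + e_2·(2) + e_3·(2) + e_4·(1) = 0
T: e_1·(-2) + e_2·(2) + e_3·(-2) + e_4·(0) = 0
Solving this homogeneous linear system for the smallest-integer solution (first nonzero entry positive) gives (2, 1, -1, -2).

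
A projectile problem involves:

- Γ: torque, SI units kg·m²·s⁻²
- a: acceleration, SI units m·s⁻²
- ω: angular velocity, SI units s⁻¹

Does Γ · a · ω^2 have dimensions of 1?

Sum the exponent of each base dimension across the product:
  M: [Γ]_M + [a]_M + 2·[ω]_M = (1) + (0) + 2·(0) = 1
  L: [Γ]_L + [a]_L + 2·[ω]_L = (2) + (1) + 2·(0) = 3
  T: [Γ]_T + [a]_T + 2·[ω]_T = (-2) + (-2) + 2·(-1) = -6
Net dimensions [M L³ T⁻⁶] ≠ [1] — not dimensionless.

no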